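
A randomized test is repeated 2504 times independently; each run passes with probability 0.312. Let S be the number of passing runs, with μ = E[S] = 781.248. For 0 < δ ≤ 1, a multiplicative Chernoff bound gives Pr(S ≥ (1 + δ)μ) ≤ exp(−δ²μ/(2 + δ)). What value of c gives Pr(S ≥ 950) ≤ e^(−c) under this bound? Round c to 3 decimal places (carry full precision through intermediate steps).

Write 950 = (1 + δ)μ, so δ = 950/781.248 − 1 = 0.2160031…
Then the exponent is δ²μ/(2 + δ) = (950 − μ)² / (μ·(2 + δ)) = 16.448965.

16.449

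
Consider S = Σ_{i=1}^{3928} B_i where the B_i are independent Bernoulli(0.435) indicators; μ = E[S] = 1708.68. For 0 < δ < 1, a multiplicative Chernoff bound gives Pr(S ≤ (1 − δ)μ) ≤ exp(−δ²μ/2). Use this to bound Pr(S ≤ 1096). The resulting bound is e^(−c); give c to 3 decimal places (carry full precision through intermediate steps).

109.844

Write 1096 = (1 − δ)μ, so δ = 1 − 1096/1708.68 = 0.3585692…
Then the exponent is δ²μ/2 = (μ − 1096)²/(2μ) = 109.844085.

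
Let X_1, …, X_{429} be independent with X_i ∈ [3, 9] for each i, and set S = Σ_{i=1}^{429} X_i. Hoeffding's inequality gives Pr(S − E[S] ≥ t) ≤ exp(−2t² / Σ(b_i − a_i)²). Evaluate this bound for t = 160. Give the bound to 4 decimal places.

Σ(b_i − a_i)² = 429·(6)² = 15444.
Exponent = 2·160²/15444 = 3.3152.
Bound = exp(−3.3152) = 0.03633.

0.0363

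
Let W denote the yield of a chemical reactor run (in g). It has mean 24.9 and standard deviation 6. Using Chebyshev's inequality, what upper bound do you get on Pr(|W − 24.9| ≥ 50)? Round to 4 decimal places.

0.0144

Chebyshev: Pr(|W − μ| ≥ t) ≤ Var(W)/t².
Var(W) = σ² = 6² = 36.
Bound = 36 / 2500 = 0.0144.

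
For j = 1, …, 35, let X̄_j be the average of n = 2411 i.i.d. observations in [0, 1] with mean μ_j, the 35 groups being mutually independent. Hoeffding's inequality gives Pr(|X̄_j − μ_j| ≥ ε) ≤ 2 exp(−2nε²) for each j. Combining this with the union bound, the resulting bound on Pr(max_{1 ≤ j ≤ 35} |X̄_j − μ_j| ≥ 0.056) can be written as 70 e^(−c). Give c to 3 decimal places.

15.122

Union bound over the 35 events: Pr(max_{1 ≤ j ≤ 35} |X̄_j − μ_j| ≥ 0.056) ≤ 35·2·exp(−2nε²) = 70 exp(−2·2411·0.056²).
So c = 2·2411·0.056² = 15.1218.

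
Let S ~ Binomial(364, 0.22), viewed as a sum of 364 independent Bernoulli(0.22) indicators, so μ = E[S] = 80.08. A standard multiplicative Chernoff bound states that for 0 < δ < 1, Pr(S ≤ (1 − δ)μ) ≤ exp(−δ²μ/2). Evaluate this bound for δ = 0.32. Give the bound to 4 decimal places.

0.0166

Exponent = δ²μ/2 = 0.32²·80.08/2 = 4.1001.
Bound = exp(−4.1001) = 0.01657.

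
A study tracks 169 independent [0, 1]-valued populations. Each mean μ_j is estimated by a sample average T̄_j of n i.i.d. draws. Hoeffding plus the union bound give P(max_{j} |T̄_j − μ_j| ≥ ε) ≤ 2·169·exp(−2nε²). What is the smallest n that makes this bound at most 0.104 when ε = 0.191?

Need 2·169·exp(−2nε²) ≤ 0.104, i.e. exp(−2nε²) ≤ 0.104/338.
So 2nε² ≥ ln(338/0.104) = 8.086410.
Hence n ≥ 8.086410/(2·0.191²) = 110.830.
The smallest integer n is 111.

111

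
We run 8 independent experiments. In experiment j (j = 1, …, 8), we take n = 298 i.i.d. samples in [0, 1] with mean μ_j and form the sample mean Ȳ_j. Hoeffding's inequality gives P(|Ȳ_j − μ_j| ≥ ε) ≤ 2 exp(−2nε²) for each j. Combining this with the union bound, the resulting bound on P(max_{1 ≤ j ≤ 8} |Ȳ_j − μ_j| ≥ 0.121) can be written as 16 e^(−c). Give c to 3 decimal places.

Union bound over the 8 events: P(max_{1 ≤ j ≤ 8} |Ȳ_j − μ_j| ≥ 0.121) ≤ 8·2·exp(−2nε²) = 16 exp(−2·298·0.121²).
So c = 2·298·0.121² = 8.7260.

8.726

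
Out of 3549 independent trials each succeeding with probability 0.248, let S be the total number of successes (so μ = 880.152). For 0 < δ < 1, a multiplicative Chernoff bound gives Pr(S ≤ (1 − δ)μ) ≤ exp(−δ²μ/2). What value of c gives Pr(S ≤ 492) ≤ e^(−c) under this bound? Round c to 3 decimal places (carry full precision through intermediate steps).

85.589

Write 492 = (1 − δ)μ, so δ = 1 − 492/880.152 = 0.4410056…
Then the exponent is δ²μ/2 = (μ − 492)²/(2μ) = 85.588611.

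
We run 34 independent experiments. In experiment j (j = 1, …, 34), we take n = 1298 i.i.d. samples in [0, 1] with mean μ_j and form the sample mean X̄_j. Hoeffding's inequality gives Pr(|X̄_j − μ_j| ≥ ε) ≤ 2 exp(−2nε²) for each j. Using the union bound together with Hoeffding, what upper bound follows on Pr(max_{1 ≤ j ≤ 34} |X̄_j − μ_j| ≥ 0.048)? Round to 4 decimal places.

0.1718

Per-experiment Hoeffding bound: 2·exp(−2·1298·0.048²) = 2·exp(−5.98118) = 0.0050517.
Union bound over 34 events: 34·0.0050517 = 0.17176.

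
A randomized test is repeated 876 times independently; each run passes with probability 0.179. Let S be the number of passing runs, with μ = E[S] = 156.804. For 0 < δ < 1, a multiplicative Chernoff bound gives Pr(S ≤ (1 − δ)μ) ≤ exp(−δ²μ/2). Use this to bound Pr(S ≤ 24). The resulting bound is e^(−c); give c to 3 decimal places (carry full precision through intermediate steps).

Write 24 = (1 − δ)μ, so δ = 1 − 24/156.804 = 0.8469427…
Then the exponent is δ²μ/2 = (μ − 24)²/(2μ) = 56.238688.

56.239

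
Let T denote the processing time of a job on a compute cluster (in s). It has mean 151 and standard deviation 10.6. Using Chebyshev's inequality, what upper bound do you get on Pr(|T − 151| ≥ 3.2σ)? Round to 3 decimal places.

Chebyshev: Pr(|T − μ| ≥ t) ≤ Var(T)/t².
Var(T) = σ² = 10.6² = 112.36.
t = 3.2·10.6 = 33.92.
Bound = 112.36 / 1150.5664 = 0.0977.

0.098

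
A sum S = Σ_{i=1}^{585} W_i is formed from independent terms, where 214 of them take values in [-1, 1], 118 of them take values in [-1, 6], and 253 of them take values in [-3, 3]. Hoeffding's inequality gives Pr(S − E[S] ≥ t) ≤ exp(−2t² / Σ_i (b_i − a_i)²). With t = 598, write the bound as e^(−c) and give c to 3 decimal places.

45.422

Σ(b_i − a_i)² = 214·2² + 118·7² + 253·6² = 15746.
c = 2t² / 15746 = 2·598² / 15746 = 45.4216.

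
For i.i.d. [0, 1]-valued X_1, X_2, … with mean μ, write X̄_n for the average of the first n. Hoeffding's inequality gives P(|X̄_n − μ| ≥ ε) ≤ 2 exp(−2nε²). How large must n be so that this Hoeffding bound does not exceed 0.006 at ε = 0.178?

92

Require 2·exp(−2nε²) ≤ 0.006, i.e. 2nε² ≥ ln(2/0.006) = 5.809143.
So n ≥ 5.809143 / (2·0.178²) = 91.673.
The smallest integer n is 92.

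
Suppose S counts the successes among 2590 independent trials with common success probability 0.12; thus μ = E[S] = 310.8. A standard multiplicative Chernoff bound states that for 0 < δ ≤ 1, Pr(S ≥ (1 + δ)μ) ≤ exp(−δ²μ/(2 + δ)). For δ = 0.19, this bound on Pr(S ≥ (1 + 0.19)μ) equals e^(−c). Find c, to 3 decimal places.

c = δ²μ/(2 + δ) = 0.19²·310.8/(2 + 0.19) = 5.1232.

5.123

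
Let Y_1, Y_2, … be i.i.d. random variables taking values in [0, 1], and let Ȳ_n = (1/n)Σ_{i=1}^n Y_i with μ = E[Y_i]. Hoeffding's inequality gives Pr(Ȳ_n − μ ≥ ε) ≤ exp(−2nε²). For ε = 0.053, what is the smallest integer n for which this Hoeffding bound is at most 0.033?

608

Require exp(−2nε²) ≤ 0.033, i.e. 2nε² ≥ ln(1/0.033) = 3.411248.
So n ≥ 3.411248 / (2·0.053²) = 607.200.
The smallest integer n is 608.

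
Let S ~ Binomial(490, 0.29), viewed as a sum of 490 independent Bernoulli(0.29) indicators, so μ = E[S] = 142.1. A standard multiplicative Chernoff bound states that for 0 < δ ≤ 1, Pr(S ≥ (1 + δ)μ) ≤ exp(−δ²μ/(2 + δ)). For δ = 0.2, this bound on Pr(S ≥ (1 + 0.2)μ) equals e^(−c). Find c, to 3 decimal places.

c = δ²μ/(2 + δ) = 0.2²·142.1/(2 + 0.2) = 2.5836.

2.584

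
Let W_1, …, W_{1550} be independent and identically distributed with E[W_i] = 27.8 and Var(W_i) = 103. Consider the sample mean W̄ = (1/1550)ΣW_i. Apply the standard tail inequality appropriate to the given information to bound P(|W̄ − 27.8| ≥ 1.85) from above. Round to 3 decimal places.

With mean and variance of each term known, Chebyshev's inequality bounds the deviation of the sum (or sample mean).
Var(W̄) = Var(W_i)/n = 103/1550 = 0.066452.
Chebyshev: P(|W̄ − 27.8| ≥ 1.85) ≤ Var(W̄)/(1.85)² = 103/(1550·1.85²) = 0.0194.

0.019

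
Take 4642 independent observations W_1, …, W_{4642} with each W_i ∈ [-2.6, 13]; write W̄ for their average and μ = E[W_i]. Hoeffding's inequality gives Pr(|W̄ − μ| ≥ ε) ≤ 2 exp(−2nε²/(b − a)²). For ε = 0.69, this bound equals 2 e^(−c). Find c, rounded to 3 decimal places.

c = 2nε²/(b − a)² = 2·4642·0.69² / 15.6² = 18.1629.

18.163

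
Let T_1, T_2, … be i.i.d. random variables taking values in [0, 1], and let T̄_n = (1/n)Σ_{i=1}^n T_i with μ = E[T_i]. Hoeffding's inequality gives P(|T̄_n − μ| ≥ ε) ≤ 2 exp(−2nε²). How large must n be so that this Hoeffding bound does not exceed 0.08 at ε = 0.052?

Require 2·exp(−2nε²) ≤ 0.08, i.e. 2nε² ≥ ln(2/0.08) = 3.218876.
So n ≥ 3.218876 / (2·0.052²) = 595.206.
The smallest integer n is 596.

596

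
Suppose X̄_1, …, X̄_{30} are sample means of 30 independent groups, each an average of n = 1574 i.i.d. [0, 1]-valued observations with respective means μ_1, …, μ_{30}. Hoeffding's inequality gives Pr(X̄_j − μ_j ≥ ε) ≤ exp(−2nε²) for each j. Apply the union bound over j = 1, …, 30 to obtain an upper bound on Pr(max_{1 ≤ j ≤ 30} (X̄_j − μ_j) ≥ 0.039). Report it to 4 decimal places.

Per-experiment Hoeffding bound: exp(−2·1574·0.039²) = exp(−4.78811) = 0.0083282.
Union bound over 30 events: 30·0.0083282 = 0.24985.

0.2498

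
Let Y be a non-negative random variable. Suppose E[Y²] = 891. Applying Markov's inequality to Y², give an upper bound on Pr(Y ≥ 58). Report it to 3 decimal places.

0.265

Since Y ≥ 0, the event {Y ≥ 58} is the same as {Y² ≥ 3364}.
Markov's inequality applied to Y² gives Pr(Y² ≥ 3364) ≤ E[Y²]/3364 = 891/3364 = 0.2649.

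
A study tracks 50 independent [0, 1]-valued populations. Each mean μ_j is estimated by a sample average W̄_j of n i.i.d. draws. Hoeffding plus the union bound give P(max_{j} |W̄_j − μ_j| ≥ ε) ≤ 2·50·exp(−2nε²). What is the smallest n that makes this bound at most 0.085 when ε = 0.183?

Need 2·50·exp(−2nε²) ≤ 0.085, i.e. exp(−2nε²) ≤ 0.085/100.
So 2nε² ≥ ln(100/0.085) = 7.070274.
Hence n ≥ 7.070274/(2·0.183²) = 105.561.
The smallest integer n is 106.

106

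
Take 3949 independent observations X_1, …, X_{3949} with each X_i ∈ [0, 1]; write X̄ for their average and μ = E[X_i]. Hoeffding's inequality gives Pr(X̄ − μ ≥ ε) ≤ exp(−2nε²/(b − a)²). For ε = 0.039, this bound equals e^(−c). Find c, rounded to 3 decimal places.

c = 2nε²/(b − a)² = 2·3949·0.039² / 1² = 12.0129.

12.013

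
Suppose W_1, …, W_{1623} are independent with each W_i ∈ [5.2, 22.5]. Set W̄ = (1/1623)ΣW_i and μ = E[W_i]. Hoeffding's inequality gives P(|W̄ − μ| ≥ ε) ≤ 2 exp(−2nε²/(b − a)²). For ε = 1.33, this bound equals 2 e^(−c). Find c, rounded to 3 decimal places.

c = 2nε²/(b − a)² = 2·1623·1.33² / 17.3² = 19.1849.

19.185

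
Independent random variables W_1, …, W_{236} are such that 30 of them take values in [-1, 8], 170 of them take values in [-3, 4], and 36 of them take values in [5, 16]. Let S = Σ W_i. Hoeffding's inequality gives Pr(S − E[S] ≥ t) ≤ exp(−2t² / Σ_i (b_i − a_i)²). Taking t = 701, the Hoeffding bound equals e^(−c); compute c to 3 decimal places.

Σ(b_i − a_i)² = 30·9² + 170·7² + 36·11² = 15116.
c = 2t² / 15116 = 2·701² / 15116 = 65.0173.

65.017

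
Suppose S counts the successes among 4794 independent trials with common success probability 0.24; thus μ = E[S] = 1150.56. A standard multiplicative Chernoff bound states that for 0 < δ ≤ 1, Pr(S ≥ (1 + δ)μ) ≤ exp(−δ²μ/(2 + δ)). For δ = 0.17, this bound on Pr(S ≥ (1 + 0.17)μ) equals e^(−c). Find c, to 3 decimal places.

c = δ²μ/(2 + δ) = 0.17²·1150.56/(2 + 0.17) = 15.3231.

15.323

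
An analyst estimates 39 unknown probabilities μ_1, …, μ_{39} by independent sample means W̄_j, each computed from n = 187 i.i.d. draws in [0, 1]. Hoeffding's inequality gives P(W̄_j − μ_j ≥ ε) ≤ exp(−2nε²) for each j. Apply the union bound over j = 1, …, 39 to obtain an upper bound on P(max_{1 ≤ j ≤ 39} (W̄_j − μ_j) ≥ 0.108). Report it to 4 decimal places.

Per-experiment Hoeffding bound: exp(−2·187·0.108²) = exp(−4.36234) = 0.012749.
Union bound over 39 events: 39·0.012749 = 0.49719.

0.4972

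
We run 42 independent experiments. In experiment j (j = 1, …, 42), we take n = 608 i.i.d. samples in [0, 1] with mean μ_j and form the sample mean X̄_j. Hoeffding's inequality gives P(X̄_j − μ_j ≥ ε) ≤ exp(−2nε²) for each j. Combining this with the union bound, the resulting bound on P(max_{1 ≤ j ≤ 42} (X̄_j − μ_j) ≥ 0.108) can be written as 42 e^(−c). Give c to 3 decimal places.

14.183

Union bound over the 42 events: P(max_{1 ≤ j ≤ 42} (X̄_j − μ_j) ≥ 0.108) ≤ 42·exp(−2nε²) = 42 exp(−2·608·0.108²).
So c = 2·608·0.108² = 14.1834.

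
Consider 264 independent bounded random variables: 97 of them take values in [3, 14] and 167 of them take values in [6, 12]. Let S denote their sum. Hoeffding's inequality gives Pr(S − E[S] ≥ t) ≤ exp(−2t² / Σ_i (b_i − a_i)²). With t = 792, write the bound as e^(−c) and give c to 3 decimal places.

Σ(b_i − a_i)² = 97·11² + 167·6² = 17749.
c = 2t² / 17749 = 2·792² / 17749 = 70.6816.

70.682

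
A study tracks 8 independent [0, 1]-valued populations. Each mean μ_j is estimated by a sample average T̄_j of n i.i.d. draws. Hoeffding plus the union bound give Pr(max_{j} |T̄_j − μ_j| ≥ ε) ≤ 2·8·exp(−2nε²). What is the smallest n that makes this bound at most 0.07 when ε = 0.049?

1132

Need 2·8·exp(−2nε²) ≤ 0.07, i.e. exp(−2nε²) ≤ 0.07/16.
So 2nε² ≥ ln(16/0.07) = 5.431849.
Hence n ≥ 5.431849/(2·0.049²) = 1131.164.
The smallest integer n is 1132.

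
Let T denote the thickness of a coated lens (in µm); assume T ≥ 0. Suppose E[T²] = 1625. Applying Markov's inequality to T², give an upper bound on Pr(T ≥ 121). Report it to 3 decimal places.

Since T ≥ 0, the event {T ≥ 121} is the same as {T² ≥ 14641}.
Markov's inequality applied to T² gives Pr(T² ≥ 14641) ≤ E[T²]/14641 = 1625/14641 = 0.1110.

0.111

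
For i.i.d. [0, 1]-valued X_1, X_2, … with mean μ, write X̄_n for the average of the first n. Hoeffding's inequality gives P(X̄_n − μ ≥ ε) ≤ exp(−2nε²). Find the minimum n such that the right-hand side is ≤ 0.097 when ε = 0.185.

35

Require exp(−2nε²) ≤ 0.097, i.e. 2nε² ≥ ln(1/0.097) = 2.333044.
So n ≥ 2.333044 / (2·0.185²) = 34.084.
The smallest integer n is 35.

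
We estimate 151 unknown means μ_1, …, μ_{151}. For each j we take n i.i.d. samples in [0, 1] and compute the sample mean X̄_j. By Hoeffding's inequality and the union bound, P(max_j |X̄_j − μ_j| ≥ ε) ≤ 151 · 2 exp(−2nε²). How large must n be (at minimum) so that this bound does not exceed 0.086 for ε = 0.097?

434

Need 2·151·exp(−2nε²) ≤ 0.086, i.e. exp(−2nε²) ≤ 0.086/302.
So 2nε² ≥ ln(302/0.086) = 8.163835.
Hence n ≥ 8.163835/(2·0.097²) = 433.831.
The smallest integer n is 434.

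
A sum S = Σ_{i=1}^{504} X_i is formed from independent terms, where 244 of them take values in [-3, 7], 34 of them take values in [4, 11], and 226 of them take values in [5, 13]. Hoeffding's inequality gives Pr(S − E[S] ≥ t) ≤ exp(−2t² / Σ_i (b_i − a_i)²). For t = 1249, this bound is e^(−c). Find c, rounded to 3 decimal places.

Σ(b_i − a_i)² = 244·10² + 34·7² + 226·8² = 40530.
c = 2t² / 40530 = 2·1249² / 40530 = 76.9801.

76.980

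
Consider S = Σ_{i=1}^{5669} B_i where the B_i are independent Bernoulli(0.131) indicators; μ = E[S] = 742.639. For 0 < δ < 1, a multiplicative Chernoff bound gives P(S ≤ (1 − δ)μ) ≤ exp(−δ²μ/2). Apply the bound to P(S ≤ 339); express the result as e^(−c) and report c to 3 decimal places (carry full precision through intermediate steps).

109.693

Write 339 = (1 − δ)μ, so δ = 1 − 339/742.639 = 0.5435198…
Then the exponent is δ²μ/2 = (μ − 339)²/(2μ) = 109.692894.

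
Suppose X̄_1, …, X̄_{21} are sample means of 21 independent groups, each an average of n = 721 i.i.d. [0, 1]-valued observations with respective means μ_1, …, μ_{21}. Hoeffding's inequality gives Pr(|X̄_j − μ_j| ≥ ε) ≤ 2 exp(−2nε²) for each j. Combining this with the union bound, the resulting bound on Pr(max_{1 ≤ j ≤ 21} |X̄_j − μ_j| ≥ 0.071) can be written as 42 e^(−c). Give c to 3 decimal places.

Union bound over the 21 events: Pr(max_{1 ≤ j ≤ 21} |X̄_j − μ_j| ≥ 0.071) ≤ 21·2·exp(−2nε²) = 42 exp(−2·721·0.071²).
So c = 2·721·0.071² = 7.2691.

7.269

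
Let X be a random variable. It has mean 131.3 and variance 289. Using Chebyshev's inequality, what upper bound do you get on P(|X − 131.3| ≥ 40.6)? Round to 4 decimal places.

Chebyshev: P(|X − μ| ≥ t) ≤ Var(X)/t².
Bound = 289 / 1648.36 = 0.1753.

0.1753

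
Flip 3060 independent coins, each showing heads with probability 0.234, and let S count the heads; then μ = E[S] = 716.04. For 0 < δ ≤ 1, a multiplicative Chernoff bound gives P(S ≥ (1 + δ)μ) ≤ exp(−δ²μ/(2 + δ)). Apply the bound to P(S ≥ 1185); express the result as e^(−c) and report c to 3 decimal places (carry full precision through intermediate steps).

Write 1185 = (1 + δ)μ, so δ = 1185/716.04 − 1 = 0.6549355…
Then the exponent is δ²μ/(2 + δ) = (1185 − μ)² / (μ·(2 + δ)) = 115.685878.

115.686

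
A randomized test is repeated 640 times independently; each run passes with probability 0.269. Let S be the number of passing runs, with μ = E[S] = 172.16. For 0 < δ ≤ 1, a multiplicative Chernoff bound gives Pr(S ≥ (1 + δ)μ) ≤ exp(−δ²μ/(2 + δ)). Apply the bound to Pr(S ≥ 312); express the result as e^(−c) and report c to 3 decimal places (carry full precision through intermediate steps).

40.390

Write 312 = (1 + δ)μ, so δ = 312/172.16 − 1 = 0.8122677…
Then the exponent is δ²μ/(2 + δ) = (312 − μ)² / (μ·(2 + δ)) = 40.390007.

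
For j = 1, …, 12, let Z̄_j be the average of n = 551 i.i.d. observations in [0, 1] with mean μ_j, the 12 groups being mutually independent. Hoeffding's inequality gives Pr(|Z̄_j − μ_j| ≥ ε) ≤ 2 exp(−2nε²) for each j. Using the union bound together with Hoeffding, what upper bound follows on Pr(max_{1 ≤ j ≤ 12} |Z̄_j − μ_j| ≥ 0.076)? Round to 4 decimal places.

Per-experiment Hoeffding bound: 2·exp(−2·551·0.076²) = 2·exp(−6.36515) = 0.003441.
Union bound over 12 events: 12·0.003441 = 0.04129.

0.0413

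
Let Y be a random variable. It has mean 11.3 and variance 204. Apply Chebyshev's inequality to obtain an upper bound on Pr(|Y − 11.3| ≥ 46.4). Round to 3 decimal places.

0.095

Chebyshev: Pr(|Y − μ| ≥ t) ≤ Var(Y)/t².
Bound = 204 / 2152.96 = 0.0948.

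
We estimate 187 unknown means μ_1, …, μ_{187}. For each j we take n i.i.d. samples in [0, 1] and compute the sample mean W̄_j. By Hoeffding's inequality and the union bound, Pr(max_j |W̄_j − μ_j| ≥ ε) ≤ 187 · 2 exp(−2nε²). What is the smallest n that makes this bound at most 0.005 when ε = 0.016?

Need 2·187·exp(−2nε²) ≤ 0.005, i.e. exp(−2nε²) ≤ 0.005/374.
So 2nε² ≥ ln(374/0.005) = 11.222573.
Hence n ≥ 11.222573/(2·0.016²) = 21919.088.
The smallest integer n is 21920.

21920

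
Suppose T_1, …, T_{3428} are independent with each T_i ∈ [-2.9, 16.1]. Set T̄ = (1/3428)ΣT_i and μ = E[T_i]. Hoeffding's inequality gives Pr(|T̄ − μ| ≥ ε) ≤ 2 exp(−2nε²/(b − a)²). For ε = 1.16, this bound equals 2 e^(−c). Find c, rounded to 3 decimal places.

25.555

c = 2nε²/(b − a)² = 2·3428·1.16² / 19² = 25.5552.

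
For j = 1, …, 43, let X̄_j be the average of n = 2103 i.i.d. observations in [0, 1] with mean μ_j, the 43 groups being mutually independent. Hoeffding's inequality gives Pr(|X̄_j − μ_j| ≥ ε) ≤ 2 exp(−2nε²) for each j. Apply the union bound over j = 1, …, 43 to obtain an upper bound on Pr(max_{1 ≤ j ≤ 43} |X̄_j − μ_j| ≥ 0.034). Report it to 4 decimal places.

Per-experiment Hoeffding bound: 2·exp(−2·2103·0.034²) = 2·exp(−4.86214) = 0.015468.
Union bound over 43 events: 43·0.015468 = 0.66512.

0.6651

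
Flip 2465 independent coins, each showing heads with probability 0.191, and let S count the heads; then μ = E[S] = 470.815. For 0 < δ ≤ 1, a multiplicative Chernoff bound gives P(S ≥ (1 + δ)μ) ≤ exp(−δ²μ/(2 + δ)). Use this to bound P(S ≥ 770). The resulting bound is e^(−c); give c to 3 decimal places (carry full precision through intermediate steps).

Write 770 = (1 + δ)μ, so δ = 770/470.815 − 1 = 0.6354619…
Then the exponent is δ²μ/(2 + δ) = (770 − μ)² / (μ·(2 + δ)) = 72.139412.

72.139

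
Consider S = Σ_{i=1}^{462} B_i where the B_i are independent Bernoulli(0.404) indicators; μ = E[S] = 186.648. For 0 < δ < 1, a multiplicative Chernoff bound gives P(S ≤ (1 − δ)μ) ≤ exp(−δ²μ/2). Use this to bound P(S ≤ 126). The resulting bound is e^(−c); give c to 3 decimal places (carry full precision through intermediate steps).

9.853

Write 126 = (1 − δ)μ, so δ = 1 − 126/186.648 = 0.3249325…
Then the exponent is δ²μ/2 = (μ − 126)²/(2μ) = 9.853253.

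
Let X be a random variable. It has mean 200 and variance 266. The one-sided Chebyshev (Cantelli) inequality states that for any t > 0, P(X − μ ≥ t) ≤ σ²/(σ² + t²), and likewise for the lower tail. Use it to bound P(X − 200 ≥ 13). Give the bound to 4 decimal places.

0.6115

Here σ² = 266 and t = 13, so σ² + t² = 435.
Cantelli's bound: 266/435 = 0.6115.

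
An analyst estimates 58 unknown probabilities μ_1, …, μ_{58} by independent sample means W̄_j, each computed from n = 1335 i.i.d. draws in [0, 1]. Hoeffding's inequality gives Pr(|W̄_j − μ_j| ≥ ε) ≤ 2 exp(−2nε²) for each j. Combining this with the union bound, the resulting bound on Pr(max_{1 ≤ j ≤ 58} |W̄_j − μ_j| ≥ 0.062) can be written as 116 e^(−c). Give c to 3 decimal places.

Union bound over the 58 events: Pr(max_{1 ≤ j ≤ 58} |W̄_j − μ_j| ≥ 0.062) ≤ 58·2·exp(−2nε²) = 116 exp(−2·1335·0.062²).
So c = 2·1335·0.062² = 10.2635.

10.263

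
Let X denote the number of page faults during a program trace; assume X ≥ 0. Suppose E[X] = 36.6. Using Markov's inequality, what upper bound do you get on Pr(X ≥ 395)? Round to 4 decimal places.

Markov's inequality: for a non-negative random variable, Pr(X ≥ a) ≤ E[X]/a.
Here E[X] = 36.6 and a = 395, so the bound is 36.6/395 = 0.0927.

0.0927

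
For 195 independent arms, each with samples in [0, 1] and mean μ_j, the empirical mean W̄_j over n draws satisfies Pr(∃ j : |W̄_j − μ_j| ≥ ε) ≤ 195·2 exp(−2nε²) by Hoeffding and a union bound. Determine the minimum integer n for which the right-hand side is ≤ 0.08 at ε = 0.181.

Need 2·195·exp(−2nε²) ≤ 0.08, i.e. exp(−2nε²) ≤ 0.08/390.
So 2nε² ≥ ln(390/0.08) = 8.491875.
Hence n ≥ 8.491875/(2·0.181²) = 129.603.
The smallest integer n is 130.

130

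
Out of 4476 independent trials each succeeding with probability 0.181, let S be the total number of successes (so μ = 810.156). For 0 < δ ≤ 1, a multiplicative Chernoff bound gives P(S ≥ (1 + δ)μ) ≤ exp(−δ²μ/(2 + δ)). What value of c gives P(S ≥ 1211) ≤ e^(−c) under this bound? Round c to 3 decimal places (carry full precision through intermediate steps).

Write 1211 = (1 + δ)μ, so δ = 1211/810.156 − 1 = 0.4947738…
Then the exponent is δ²μ/(2 + δ) = (1211 − μ)² / (μ·(2 + δ)) = 79.497037.

79.497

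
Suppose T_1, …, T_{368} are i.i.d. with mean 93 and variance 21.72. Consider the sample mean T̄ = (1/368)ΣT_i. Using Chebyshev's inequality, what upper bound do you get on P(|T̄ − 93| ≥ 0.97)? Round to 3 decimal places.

Var(T̄) = Var(T_i)/n = 21.72/368 = 0.059022.
Chebyshev: P(|T̄ − 93| ≥ 0.97) ≤ Var(T̄)/(0.97)² = 21.72/(368·0.97²) = 0.0627.

0.063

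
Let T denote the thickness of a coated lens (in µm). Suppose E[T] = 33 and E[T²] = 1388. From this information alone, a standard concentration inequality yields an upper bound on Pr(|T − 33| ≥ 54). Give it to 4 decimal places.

0.1025

The first two moments determine the variance, so Chebyshev's inequality is the sharpest standard bound available.
Var(T) = E[T²] − (E[T])² = 1388 − 1089 = 299.
Chebyshev's inequality: Pr(|T − μ| ≥ t) ≤ Var(T)/t² = 299/2916 = 0.1025.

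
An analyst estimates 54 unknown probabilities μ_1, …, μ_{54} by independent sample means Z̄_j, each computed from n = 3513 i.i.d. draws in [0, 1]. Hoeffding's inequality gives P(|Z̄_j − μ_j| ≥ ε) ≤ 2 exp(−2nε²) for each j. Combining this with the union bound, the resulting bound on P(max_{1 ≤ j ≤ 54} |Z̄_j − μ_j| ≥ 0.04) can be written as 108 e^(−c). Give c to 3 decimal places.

Union bound over the 54 events: P(max_{1 ≤ j ≤ 54} |Z̄_j − μ_j| ≥ 0.04) ≤ 54·2·exp(−2nε²) = 108 exp(−2·3513·0.04²).
So c = 2·3513·0.04² = 11.2416.

11.242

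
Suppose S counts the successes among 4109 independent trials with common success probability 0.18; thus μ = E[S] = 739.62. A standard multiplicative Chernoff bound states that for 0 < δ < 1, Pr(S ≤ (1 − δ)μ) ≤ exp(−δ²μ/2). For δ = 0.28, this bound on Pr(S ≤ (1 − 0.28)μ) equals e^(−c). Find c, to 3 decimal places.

28.993

c = δ²μ/2 = 0.28²·739.62/2 = 28.9931.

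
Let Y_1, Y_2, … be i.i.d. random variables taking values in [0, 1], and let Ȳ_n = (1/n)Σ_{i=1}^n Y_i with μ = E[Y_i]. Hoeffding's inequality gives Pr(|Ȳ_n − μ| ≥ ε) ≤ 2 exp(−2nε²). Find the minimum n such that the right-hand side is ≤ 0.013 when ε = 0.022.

5203

Require 2·exp(−2nε²) ≤ 0.013, i.e. 2nε² ≥ ln(2/0.013) = 5.035953.
So n ≥ 5.035953 / (2·0.022²) = 5202.431.
The smallest integer n is 5203.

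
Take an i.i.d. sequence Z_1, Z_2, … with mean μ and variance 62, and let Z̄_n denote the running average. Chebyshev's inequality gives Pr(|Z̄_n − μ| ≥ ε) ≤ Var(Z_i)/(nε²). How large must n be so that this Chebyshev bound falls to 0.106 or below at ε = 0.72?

Require 62/(n·0.72²) ≤ 0.106, i.e. n ≥ 62/(0.106·0.72²) = 1128.290.
The smallest integer n is 1129.

1129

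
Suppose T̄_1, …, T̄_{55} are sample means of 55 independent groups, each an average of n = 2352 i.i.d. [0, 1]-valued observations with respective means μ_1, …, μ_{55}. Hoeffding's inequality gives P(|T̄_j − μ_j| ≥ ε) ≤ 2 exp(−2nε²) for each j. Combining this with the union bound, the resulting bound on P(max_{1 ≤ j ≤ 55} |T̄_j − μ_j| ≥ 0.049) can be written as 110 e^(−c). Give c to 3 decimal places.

Union bound over the 55 events: P(max_{1 ≤ j ≤ 55} |T̄_j − μ_j| ≥ 0.049) ≤ 55·2·exp(−2nε²) = 110 exp(−2·2352·0.049²).
So c = 2·2352·0.049² = 11.2943.

11.294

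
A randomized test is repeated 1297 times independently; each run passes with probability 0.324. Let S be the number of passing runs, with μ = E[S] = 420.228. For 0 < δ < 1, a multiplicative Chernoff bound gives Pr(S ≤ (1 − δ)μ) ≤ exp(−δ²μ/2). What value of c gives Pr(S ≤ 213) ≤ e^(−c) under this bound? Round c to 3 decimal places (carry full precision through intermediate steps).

51.095

Write 213 = (1 − δ)μ, so δ = 1 − 213/420.228 = 0.4931323…
Then the exponent is δ²μ/2 = (μ − 213)²/(2μ) = 51.095410.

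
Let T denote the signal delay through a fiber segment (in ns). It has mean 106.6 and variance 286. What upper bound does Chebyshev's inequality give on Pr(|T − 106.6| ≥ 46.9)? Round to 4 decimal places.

Chebyshev: Pr(|T − μ| ≥ t) ≤ Var(T)/t².
Bound = 286 / 2199.61 = 0.1300.

0.1300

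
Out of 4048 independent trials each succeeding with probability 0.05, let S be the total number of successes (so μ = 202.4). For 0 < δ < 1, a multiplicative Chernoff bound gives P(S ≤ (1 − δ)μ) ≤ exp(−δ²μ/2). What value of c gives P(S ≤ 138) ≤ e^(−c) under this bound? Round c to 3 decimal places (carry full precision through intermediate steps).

Write 138 = (1 − δ)μ, so δ = 1 − 138/202.4 = 0.3181818…
Then the exponent is δ²μ/2 = (μ − 138)²/(2μ) = 10.245455.

10.245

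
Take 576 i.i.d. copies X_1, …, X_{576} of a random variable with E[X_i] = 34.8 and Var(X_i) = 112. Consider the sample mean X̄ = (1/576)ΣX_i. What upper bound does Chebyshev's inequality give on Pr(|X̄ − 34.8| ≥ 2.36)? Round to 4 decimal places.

Var(X̄) = Var(X_i)/n = 112/576 = 0.19444.
Chebyshev: Pr(|X̄ − 34.8| ≥ 2.36) ≤ Var(X̄)/(2.36)² = 112/(576·2.36²) = 0.0349.

0.0349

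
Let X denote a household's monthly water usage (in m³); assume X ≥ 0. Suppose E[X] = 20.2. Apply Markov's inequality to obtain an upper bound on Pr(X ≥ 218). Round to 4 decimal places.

0.0927

Markov's inequality: for a non-negative random variable, Pr(X ≥ a) ≤ E[X]/a.
Here E[X] = 20.2 and a = 218, so the bound is 20.2/218 = 0.0927.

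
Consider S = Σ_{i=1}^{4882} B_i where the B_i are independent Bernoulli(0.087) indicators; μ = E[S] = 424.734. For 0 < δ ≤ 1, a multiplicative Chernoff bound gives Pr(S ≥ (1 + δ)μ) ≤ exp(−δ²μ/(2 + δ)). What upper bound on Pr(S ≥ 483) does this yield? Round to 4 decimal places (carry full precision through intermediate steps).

0.0238

Write 483 = (1 + δ)μ, so δ = 483/424.734 − 1 = 0.1371823…
Then the exponent is δ²μ/(2 + δ) = (483 − μ)² / (μ·(2 + δ)) = 3.740002.
Bound = exp(−3.740002) = 0.02375.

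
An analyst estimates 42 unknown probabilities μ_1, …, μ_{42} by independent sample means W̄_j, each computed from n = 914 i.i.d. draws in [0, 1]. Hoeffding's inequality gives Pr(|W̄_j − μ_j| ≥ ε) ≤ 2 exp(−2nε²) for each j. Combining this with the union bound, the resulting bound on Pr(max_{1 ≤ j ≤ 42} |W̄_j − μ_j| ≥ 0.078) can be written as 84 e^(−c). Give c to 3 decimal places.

11.122

Union bound over the 42 events: Pr(max_{1 ≤ j ≤ 42} |W̄_j − μ_j| ≥ 0.078) ≤ 42·2·exp(−2nε²) = 84 exp(−2·914·0.078²).
So c = 2·914·0.078² = 11.1216.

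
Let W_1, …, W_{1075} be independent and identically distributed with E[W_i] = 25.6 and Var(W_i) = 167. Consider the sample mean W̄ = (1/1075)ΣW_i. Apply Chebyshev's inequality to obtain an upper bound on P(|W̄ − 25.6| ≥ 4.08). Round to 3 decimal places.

0.009

Var(W̄) = Var(W_i)/n = 167/1075 = 0.15535.
Chebyshev: P(|W̄ − 25.6| ≥ 4.08) ≤ Var(W̄)/(4.08)² = 167/(1075·4.08²) = 0.0093.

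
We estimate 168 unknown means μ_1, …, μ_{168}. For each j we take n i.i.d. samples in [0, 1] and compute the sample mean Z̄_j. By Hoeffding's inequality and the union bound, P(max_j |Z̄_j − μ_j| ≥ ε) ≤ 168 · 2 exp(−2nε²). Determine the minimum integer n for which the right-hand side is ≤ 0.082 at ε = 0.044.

Need 2·168·exp(−2nε²) ≤ 0.082, i.e. exp(−2nε²) ≤ 0.082/336.
So 2nε² ≥ ln(336/0.082) = 8.318147.
Hence n ≥ 8.318147/(2·0.044²) = 2148.282.
The smallest integer n is 2149.

2149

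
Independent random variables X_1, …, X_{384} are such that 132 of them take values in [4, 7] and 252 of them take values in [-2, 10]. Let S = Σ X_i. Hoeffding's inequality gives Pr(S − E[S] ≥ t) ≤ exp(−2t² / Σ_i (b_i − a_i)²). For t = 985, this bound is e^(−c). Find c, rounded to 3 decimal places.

51.778

Σ(b_i − a_i)² = 132·3² + 252·12² = 37476.
c = 2t² / 37476 = 2·985² / 37476 = 51.7785.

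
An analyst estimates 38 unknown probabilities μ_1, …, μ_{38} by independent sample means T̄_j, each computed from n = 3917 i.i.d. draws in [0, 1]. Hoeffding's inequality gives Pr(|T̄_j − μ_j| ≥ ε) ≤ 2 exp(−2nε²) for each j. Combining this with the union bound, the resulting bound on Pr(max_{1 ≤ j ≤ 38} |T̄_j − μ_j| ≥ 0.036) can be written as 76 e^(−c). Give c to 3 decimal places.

Union bound over the 38 events: Pr(max_{1 ≤ j ≤ 38} |T̄_j − μ_j| ≥ 0.036) ≤ 38·2·exp(−2nε²) = 76 exp(−2·3917·0.036²).
So c = 2·3917·0.036² = 10.1529.

10.153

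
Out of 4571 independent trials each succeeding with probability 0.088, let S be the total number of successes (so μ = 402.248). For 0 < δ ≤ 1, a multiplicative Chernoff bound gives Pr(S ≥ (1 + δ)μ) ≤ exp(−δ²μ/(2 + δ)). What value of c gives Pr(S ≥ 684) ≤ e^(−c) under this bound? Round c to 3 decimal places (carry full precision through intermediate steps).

73.081

Write 684 = (1 + δ)μ, so δ = 684/402.248 − 1 = 0.7004435…
Then the exponent is δ²μ/(2 + δ) = (684 − μ)² / (μ·(2 + δ)) = 73.081092.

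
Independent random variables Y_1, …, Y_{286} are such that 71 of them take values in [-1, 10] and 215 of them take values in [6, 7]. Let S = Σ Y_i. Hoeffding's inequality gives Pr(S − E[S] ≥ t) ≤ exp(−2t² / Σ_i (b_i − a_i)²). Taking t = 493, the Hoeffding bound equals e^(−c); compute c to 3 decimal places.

Σ(b_i − a_i)² = 71·11² + 215·1² = 8806.
c = 2t² / 8806 = 2·493² / 8806 = 55.2008.

55.201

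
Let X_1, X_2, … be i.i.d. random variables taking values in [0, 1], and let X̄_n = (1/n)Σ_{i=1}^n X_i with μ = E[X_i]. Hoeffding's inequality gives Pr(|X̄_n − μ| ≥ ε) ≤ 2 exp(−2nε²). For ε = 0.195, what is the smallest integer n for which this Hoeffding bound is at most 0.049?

Require 2·exp(−2nε²) ≤ 0.049, i.e. 2nε² ≥ ln(2/0.049) = 3.709082.
So n ≥ 3.709082 / (2·0.195²) = 48.772.
The smallest integer n is 49.

49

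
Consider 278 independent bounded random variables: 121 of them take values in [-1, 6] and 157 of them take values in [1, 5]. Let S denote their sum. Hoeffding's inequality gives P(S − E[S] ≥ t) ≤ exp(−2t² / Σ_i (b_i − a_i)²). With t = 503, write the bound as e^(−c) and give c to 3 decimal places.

59.948

Σ(b_i − a_i)² = 121·7² + 157·4² = 8441.
c = 2t² / 8441 = 2·503² / 8441 = 59.9476.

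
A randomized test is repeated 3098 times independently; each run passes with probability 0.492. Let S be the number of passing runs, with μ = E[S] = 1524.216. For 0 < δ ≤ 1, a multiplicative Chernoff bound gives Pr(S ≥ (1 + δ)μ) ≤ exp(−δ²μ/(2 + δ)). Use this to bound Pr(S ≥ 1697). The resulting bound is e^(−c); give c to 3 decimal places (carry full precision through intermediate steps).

9.268

Write 1697 = (1 + δ)μ, so δ = 1697/1524.216 − 1 = 0.1133593…
Then the exponent is δ²μ/(2 + δ) = (1697 − μ)² / (μ·(2 + δ)) = 9.268025.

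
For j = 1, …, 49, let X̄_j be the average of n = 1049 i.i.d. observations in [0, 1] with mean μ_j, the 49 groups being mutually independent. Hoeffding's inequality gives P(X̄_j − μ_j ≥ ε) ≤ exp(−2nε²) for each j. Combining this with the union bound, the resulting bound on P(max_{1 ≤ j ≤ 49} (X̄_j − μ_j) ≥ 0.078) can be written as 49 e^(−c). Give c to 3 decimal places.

12.764

Union bound over the 49 events: P(max_{1 ≤ j ≤ 49} (X̄_j − μ_j) ≥ 0.078) ≤ 49·exp(−2nε²) = 49 exp(−2·1049·0.078²).
So c = 2·1049·0.078² = 12.7642.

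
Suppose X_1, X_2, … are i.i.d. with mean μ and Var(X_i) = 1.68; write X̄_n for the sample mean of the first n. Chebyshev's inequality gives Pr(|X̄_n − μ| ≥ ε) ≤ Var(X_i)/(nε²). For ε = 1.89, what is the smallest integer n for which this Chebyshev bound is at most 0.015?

32

Require 1.68/(n·1.89²) ≤ 0.015, i.e. n ≥ 1.68/(0.015·1.89²) = 31.354.
The smallest integer n is 32.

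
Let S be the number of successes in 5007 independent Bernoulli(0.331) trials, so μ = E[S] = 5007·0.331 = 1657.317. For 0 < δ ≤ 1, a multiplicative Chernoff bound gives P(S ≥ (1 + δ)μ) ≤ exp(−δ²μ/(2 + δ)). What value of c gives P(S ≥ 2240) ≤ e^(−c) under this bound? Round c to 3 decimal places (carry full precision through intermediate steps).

Write 2240 = (1 + δ)μ, so δ = 2240/1657.317 − 1 = 0.3515821…
Then the exponent is δ²μ/(2 + δ) = (2240 − μ)² / (μ·(2 + δ)) = 87.116208.

87.116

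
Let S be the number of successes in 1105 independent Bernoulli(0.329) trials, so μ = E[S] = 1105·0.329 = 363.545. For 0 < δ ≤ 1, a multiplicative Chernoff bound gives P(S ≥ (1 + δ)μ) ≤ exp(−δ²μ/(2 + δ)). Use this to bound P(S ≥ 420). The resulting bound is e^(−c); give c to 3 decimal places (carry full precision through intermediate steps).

4.068

Write 420 = (1 + δ)μ, so δ = 420/363.545 − 1 = 0.1552903…
Then the exponent is δ²μ/(2 + δ) = (420 − μ)² / (μ·(2 + δ)) = 4.067625.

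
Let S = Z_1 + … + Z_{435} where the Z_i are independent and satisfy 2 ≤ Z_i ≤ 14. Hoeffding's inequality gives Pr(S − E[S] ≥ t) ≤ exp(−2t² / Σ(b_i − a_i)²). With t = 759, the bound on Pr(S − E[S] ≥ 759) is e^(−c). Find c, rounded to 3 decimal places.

Σ(b_i − a_i)² = 435·(12)² = 62640.
c = 2t²/62640 = 2·759²/62640 = 18.3934.

18.393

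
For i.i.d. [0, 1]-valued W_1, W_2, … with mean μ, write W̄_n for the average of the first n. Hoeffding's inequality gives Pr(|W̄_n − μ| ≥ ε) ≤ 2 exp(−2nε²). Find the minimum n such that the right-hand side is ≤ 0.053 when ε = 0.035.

1482

Require 2·exp(−2nε²) ≤ 0.053, i.e. 2nε² ≥ ln(2/0.053) = 3.630611.
So n ≥ 3.630611 / (2·0.035²) = 1481.882.
The smallest integer n is 1482.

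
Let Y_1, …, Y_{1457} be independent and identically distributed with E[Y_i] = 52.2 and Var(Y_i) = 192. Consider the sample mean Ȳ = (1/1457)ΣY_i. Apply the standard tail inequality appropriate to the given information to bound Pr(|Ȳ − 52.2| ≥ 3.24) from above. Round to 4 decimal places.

0.0126

With mean and variance of each term known, Chebyshev's inequality bounds the deviation of the sum (or sample mean).
Var(Ȳ) = Var(Y_i)/n = 192/1457 = 0.13178.
Chebyshev: Pr(|Ȳ − 52.2| ≥ 3.24) ≤ Var(Ȳ)/(3.24)² = 192/(1457·3.24²) = 0.0126.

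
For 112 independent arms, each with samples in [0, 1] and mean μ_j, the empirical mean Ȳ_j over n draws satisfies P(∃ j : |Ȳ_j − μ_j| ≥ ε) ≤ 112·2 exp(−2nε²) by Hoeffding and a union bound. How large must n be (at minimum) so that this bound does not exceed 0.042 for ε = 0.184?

Need 2·112·exp(−2nε²) ≤ 0.042, i.e. exp(−2nε²) ≤ 0.042/224.
So 2nε² ≥ ln(224/0.042) = 8.581732.
Hence n ≥ 8.581732/(2·0.184²) = 126.739.
The smallest integer n is 127.

127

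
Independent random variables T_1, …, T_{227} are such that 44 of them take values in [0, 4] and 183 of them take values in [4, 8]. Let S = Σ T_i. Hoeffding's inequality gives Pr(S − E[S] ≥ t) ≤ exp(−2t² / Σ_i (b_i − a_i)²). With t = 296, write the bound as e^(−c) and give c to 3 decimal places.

Σ(b_i − a_i)² = 44·4² + 183·4² = 3632.
c = 2t² / 3632 = 2·296² / 3632 = 48.2467.

48.247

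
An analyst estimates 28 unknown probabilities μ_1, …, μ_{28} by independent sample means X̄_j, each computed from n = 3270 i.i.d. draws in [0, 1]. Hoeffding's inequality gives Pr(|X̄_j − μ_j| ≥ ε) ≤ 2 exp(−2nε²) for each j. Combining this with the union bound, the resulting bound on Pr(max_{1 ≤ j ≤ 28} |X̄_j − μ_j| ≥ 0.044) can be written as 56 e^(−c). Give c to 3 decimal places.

12.661

Union bound over the 28 events: Pr(max_{1 ≤ j ≤ 28} |X̄_j − μ_j| ≥ 0.044) ≤ 28·2·exp(−2nε²) = 56 exp(−2·3270·0.044²).
So c = 2·3270·0.044² = 12.6614.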